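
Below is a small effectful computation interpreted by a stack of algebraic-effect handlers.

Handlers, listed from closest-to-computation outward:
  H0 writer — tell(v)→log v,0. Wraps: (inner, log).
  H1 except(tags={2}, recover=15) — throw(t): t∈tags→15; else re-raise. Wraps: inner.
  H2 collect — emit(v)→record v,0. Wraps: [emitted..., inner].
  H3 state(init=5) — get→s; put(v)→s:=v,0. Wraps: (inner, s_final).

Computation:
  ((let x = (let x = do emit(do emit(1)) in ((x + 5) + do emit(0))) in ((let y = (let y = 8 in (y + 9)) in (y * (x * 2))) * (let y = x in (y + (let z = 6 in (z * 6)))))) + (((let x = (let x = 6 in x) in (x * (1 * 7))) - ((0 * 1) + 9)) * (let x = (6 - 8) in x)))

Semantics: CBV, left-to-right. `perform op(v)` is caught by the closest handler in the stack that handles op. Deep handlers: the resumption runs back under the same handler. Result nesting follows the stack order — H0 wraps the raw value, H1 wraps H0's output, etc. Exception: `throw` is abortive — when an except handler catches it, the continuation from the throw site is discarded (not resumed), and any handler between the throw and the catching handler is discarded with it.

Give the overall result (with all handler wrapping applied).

Step-by-step:
emit(1) @ H2 ⇒ out+=1
emit(0) @ H2 ⇒ out+=0
emit(0) @ H2 ⇒ out+=0
H0 returns (6904, ())
H1 returns (6904, ())
H2 returns [1, 0, 0, (6904, ())]
H3 returns ([1, 0, 0, (6904, ())], 5)
= ([1, 0, 0, (6904, ())], 5)

Answer: ([1, 0, 0, (6904, ())], 5)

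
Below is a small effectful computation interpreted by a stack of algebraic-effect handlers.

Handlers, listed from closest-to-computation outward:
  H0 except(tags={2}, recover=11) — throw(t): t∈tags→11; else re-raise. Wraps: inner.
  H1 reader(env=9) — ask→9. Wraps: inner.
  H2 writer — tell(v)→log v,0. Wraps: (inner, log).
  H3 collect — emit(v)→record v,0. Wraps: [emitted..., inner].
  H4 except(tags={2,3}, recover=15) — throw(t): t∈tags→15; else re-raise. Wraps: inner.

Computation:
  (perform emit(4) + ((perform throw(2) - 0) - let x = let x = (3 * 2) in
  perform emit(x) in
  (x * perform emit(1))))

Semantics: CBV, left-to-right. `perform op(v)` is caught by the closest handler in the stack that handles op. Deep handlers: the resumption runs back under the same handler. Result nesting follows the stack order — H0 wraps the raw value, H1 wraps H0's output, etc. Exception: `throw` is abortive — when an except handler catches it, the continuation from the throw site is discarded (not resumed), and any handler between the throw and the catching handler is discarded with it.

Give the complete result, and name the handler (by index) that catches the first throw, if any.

Working:
emit(4) @ H3 ⇒ out+=4
throw(2) @ H0 caught ⇒ 11
H1 returns 11
H2 returns (11, ())
H3 returns [4, (11, ())]
H4 returns [4, (11, ())]
= [4, (11, ())]

Answer: [4, (11, ())] ; first throw caught by: H0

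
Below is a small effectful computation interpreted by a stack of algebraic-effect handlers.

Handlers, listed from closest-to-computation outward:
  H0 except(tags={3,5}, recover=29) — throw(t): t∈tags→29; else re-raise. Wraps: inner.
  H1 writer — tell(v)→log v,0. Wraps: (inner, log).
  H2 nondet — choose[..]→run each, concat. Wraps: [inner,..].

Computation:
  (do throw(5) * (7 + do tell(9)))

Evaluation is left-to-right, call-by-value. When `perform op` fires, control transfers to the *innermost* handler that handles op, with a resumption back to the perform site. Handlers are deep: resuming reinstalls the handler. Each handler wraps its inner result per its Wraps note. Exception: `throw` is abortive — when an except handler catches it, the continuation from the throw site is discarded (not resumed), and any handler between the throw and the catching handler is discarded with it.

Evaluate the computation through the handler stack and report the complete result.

Answer: [(29, ())]

Step-by-step:
throw(5) @ H0 caught ⇒ 29
H1 returns (29, ())
H2 returns [(29, ())]
= [(29, ())]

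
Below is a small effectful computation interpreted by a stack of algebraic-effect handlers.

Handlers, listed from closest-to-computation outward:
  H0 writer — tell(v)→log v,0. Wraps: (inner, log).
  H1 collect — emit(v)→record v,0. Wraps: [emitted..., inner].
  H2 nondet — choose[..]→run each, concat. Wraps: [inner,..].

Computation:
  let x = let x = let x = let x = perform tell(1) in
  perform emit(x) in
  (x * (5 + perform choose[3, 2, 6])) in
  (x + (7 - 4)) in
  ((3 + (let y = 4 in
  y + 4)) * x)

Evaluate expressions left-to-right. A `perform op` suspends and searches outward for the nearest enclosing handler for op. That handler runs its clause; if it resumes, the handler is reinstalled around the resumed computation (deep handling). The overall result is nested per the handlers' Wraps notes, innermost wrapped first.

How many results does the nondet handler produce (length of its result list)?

Evaluation trace:
tell(1) @ H0 ⇒ log+=1
emit(0) @ H1 ⇒ out+=0
choose[3, 2, 6] @ H2
  branch[0] choose=3:
    H0 returns (33, (1))
    H1 returns [0, (33, (1))]
    H2 returns [[0, (33, (1))]]
  branch[1] choose=2:
    H0 returns (33, (1))
    H1 returns [0, (33, (1))]
    H2 returns [[0, (33, (1))]]
  branch[2] choose=6:
    H0 returns (33, (1))
    H1 returns [0, (33, (1))]
    H2 returns [[0, (33, (1))]]
= [[0, (33, (1))], [0, (33, (1))], [0, (33, (1))]]

Answer: 3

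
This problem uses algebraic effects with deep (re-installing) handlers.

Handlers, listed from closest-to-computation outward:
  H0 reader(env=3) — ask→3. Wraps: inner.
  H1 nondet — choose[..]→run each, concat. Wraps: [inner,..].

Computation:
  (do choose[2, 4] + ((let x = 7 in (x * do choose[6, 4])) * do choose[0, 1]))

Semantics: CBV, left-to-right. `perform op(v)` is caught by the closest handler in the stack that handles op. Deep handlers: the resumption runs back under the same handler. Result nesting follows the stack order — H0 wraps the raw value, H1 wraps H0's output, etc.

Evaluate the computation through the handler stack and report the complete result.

Answer: [2, 44, 2, 30, 4, 46, 4, 32]

Step-by-step:
choose[2, 4] @ H1
  branch[0] choose=2:
    choose[6, 4] @ H1
      branch[0] choose=6:
        choose[0, 1] @ H1
          branch[0] choose=0:
            H0 returns 2
            H1 returns [2]
          branch[1] choose=1:
            H0 returns 44
            H1 returns [44]
      branch[1] choose=4:
        choose[0, 1] @ H1
          branch[0] choose=0:
            H0 returns 2
            H1 returns [2]
          branch[1] choose=1:
            H0 returns 30
            H1 returns [30]
  branch[1] choose=4:
    choose[6, 4] @ H1
      branch[0] choose=6:
        choose[0, 1] @ H1
          branch[0] choose=0:
            H0 returns 4
            H1 returns [4]
          branch[1] choose=1:
            H0 returns 46
            H1 returns [46]
      branch[1] choose=4:
        choose[0, 1] @ H1
          branch[0] choose=0:
            H0 returns 4
            H1 returns [4]
          branch[1] choose=1:
            H0 returns 32
            H1 returns [32]
= [2, 44, 2, 30, 4, 46, 4, 32]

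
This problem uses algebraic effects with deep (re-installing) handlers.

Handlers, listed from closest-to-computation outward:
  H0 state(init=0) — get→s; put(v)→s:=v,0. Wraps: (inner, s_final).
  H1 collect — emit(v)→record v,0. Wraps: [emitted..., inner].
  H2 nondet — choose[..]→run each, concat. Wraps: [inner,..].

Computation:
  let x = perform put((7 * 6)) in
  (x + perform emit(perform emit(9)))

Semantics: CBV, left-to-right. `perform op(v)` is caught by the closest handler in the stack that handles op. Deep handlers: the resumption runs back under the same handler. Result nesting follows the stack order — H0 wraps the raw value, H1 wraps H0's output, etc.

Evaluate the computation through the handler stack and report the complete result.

Evaluation trace:
put(42) @ H0 ⇒ s:=42
emit(9) @ H1 ⇒ out+=9
emit(0) @ H1 ⇒ out+=0
H0 returns (0, 42)
H1 returns [9, 0, (0, 42)]
H2 returns [[9, 0, (0, 42)]]
= [[9, 0, (0, 42)]]

Answer: [[9, 0, (0, 42)]]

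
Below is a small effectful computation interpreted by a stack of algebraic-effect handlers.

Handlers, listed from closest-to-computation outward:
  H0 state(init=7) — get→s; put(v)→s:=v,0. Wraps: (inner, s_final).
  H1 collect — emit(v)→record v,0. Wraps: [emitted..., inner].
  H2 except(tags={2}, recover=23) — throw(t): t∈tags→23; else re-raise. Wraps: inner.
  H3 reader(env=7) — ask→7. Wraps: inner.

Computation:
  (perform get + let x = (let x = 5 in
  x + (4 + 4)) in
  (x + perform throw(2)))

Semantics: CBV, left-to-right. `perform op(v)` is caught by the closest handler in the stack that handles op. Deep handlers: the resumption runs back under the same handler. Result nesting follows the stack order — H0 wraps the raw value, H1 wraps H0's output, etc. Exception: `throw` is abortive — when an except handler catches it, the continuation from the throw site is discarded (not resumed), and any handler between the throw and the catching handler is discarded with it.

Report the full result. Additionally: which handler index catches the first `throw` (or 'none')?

Answer: 23 ; first throw caught by: H2

Working:
get @ H0 ⇒ 7
throw(2) @ H2 caught ⇒ 23
H3 returns 23
= 23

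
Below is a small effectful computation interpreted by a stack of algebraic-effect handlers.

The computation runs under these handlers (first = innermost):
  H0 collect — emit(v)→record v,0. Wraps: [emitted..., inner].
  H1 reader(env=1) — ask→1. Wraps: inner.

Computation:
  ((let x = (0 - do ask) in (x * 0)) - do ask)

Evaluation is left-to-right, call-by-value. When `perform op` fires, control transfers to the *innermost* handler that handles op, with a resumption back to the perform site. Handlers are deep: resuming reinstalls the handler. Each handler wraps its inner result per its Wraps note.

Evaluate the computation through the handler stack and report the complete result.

Answer: [-1]

Working:
ask @ H1 ⇒ 1
ask @ H1 ⇒ 1
H0 returns [-1]
H1 returns [-1]
= [-1]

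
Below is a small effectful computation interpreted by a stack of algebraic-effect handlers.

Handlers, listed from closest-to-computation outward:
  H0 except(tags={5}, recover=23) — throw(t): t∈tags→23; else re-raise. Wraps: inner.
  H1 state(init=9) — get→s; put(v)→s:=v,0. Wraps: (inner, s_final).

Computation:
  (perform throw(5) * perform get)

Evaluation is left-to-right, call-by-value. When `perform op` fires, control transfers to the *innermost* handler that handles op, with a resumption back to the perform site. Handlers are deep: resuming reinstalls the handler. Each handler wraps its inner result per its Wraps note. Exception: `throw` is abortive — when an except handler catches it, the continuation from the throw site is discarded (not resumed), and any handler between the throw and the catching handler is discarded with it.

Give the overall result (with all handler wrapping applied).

Working:
throw(5) @ H0 caught ⇒ 23
H1 returns (23, 9)
= (23, 9)

Answer: (23, 9)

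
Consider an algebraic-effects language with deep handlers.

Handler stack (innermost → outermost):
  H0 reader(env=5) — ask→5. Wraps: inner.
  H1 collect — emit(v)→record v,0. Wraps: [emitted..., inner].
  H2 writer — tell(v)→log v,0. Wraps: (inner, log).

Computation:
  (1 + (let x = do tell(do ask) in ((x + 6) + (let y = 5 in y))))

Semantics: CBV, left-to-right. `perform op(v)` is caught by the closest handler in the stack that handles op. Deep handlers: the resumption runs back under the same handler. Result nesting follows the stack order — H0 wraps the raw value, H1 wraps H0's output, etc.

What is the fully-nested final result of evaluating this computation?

Answer: ([12], (5))

Step-by-step:
ask @ H0 ⇒ 5
tell(5) @ H2 ⇒ log+=5
H0 returns 12
H1 returns [12]
H2 returns ([12], (5))
= ([12], (5))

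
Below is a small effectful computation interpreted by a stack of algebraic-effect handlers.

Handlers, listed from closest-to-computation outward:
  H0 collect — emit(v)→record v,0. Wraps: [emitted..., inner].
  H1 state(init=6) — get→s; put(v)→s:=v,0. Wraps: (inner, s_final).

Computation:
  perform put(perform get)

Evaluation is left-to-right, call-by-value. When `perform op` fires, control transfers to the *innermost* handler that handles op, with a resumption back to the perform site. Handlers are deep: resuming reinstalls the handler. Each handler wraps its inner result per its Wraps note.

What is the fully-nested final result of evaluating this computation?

Answer: ([0], 6)

Step-by-step:
get @ H1 ⇒ 6
put(6) @ H1 ⇒ s:=6
H0 returns [0]
H1 returns ([0], 6)
= ([0], 6)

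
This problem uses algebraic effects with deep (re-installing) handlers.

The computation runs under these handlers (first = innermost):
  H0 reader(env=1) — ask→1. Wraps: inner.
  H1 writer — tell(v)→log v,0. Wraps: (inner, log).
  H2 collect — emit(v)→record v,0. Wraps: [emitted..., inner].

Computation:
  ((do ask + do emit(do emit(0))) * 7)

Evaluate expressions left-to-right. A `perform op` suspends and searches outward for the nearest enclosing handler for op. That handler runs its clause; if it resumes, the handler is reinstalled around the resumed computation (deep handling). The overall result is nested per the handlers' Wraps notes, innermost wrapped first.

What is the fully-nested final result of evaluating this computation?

Evaluation trace:
ask @ H0 ⇒ 1
emit(0) @ H2 ⇒ out+=0
emit(0) @ H2 ⇒ out+=0
H0 returns 7
H1 returns (7, ())
H2 returns [0, 0, (7, ())]
= [0, 0, (7, ())]

Answer: [0, 0, (7, ())]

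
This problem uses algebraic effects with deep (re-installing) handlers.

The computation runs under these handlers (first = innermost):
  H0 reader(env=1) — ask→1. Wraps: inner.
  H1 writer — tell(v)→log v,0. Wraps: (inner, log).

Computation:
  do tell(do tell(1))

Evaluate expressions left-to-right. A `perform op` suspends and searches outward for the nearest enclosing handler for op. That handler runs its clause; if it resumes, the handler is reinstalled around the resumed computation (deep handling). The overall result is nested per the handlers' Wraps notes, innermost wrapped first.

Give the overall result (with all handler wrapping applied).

Answer: (0, (1, 0))

Evaluation trace:
tell(1) @ H1 ⇒ log+=1
tell(0) @ H1 ⇒ log+=0
H0 returns 0
H1 returns (0, (1, 0))
= (0, (1, 0))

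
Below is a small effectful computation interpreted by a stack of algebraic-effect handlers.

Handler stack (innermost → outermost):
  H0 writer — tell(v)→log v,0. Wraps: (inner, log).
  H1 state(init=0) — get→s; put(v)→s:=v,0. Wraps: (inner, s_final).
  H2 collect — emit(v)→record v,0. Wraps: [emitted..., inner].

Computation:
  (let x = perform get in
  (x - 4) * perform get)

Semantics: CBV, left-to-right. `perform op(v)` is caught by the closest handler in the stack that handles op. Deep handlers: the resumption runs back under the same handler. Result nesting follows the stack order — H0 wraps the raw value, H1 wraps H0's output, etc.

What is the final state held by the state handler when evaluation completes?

Evaluation trace:
get @ H1 ⇒ 0
get @ H1 ⇒ 0
H0 returns (0, ())
H1 returns ((0, ()), 0)
H2 returns [((0, ()), 0)]
= [((0, ()), 0)]

Answer: 0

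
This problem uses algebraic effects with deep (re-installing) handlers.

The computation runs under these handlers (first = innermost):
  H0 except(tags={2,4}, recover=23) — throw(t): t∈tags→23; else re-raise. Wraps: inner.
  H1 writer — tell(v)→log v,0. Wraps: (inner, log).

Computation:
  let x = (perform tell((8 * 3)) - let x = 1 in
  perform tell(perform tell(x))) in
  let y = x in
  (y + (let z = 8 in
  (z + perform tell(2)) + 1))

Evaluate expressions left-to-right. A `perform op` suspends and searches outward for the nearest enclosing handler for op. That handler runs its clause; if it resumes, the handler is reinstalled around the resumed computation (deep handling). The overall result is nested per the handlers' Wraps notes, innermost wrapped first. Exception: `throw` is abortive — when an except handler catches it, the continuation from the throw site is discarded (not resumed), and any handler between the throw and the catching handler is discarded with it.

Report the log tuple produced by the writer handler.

Working:
tell(24) @ H1 ⇒ log+=24
tell(1) @ H1 ⇒ log+=1
tell(0) @ H1 ⇒ log+=0
tell(2) @ H1 ⇒ log+=2
H0 returns 9
H1 returns (9, (24, 1, 0, 2))
= (9, (24, 1, 0, 2))

Answer: (24, 1, 0, 2)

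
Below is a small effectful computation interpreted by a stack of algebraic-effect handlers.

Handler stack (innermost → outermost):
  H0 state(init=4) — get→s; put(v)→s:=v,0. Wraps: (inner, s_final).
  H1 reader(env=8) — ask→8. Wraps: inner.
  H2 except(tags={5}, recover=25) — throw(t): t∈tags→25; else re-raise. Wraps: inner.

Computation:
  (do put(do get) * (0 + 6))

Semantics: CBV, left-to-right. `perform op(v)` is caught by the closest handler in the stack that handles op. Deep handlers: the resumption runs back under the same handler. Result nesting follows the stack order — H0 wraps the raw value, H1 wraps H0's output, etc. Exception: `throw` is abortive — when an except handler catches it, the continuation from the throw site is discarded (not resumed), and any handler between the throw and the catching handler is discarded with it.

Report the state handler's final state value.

Working:
get @ H0 ⇒ 4
put(4) @ H0 ⇒ s:=4
H0 returns (0, 4)
H1 returns (0, 4)
H2 returns (0, 4)
= (0, 4)

Answer: 4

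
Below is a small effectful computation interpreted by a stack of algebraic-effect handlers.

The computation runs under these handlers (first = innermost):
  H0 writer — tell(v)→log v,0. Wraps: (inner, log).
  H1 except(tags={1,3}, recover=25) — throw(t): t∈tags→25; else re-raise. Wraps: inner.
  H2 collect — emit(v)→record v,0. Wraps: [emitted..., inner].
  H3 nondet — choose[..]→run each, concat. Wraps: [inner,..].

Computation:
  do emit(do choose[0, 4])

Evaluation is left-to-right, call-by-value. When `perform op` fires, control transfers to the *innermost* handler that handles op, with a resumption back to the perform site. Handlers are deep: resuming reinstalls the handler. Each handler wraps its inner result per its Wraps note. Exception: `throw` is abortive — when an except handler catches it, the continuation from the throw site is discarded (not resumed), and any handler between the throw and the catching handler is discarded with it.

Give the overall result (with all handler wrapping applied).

Evaluation trace:
choose[0, 4] @ H3
  branch[0] choose=0:
    emit(0) @ H2 ⇒ out+=0
    H0 returns (0, ())
    H1 returns (0, ())
    H2 returns [0, (0, ())]
    H3 returns [[0, (0, ())]]
  branch[1] choose=4:
    emit(4) @ H2 ⇒ out+=4
    H0 returns (0, ())
    H1 returns (0, ())
    H2 returns [4, (0, ())]
    H3 returns [[4, (0, ())]]
= [[0, (0, ())], [4, (0, ())]]

Answer: [[0, (0, ())], [4, (0, ())]]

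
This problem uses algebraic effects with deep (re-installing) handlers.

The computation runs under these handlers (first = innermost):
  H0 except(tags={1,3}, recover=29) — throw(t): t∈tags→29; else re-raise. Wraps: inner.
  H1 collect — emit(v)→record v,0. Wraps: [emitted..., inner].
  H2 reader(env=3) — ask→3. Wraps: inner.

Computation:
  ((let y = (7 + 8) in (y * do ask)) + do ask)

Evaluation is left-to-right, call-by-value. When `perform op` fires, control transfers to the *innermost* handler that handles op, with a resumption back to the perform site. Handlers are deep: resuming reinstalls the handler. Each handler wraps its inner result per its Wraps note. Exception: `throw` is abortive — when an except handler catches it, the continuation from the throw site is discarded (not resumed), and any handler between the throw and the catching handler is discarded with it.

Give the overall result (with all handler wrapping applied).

Working:
ask @ H2 ⇒ 3
ask @ H2 ⇒ 3
H0 returns 48
H1 returns [48]
H2 returns [48]
= [48]

Answer: [48]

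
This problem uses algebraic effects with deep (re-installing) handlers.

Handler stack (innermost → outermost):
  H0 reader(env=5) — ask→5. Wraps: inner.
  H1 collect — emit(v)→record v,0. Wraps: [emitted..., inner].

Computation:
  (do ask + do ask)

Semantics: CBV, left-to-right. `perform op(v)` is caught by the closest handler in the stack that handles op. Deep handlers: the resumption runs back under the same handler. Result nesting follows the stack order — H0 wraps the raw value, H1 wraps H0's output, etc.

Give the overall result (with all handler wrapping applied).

Answer: [10]

Evaluation trace:
ask @ H0 ⇒ 5
ask @ H0 ⇒ 5
H0 returns 10
H1 returns [10]
= [10]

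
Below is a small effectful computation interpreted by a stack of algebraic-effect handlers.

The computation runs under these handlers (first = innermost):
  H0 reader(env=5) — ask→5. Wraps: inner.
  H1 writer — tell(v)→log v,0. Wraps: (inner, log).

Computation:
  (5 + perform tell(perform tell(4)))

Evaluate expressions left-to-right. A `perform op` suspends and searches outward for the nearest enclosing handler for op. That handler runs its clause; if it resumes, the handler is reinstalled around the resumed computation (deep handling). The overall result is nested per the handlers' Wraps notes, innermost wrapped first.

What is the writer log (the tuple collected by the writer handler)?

Evaluation trace:
tell(4) @ H1 ⇒ log+=4
tell(0) @ H1 ⇒ log+=0
H0 returns 5
H1 returns (5, (4, 0))
= (5, (4, 0))

Answer: (4, 0)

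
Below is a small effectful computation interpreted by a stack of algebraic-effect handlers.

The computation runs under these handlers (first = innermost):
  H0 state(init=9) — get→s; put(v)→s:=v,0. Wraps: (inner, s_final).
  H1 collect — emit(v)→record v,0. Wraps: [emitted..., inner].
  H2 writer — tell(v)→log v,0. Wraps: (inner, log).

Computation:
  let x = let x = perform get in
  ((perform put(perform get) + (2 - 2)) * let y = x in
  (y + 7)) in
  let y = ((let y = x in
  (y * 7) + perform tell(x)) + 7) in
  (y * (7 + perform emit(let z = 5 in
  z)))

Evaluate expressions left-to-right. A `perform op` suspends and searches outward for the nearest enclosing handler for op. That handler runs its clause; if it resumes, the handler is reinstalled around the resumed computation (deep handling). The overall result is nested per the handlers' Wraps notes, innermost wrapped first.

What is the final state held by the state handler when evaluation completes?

Working:
get @ H0 ⇒ 9
get @ H0 ⇒ 9
put(9) @ H0 ⇒ s:=9
tell(0) @ H2 ⇒ log+=0
emit(5) @ H1 ⇒ out+=5
H0 returns (49, 9)
H1 returns [5, (49, 9)]
H2 returns ([5, (49, 9)], (0))
= ([5, (49, 9)], (0))

Answer: 9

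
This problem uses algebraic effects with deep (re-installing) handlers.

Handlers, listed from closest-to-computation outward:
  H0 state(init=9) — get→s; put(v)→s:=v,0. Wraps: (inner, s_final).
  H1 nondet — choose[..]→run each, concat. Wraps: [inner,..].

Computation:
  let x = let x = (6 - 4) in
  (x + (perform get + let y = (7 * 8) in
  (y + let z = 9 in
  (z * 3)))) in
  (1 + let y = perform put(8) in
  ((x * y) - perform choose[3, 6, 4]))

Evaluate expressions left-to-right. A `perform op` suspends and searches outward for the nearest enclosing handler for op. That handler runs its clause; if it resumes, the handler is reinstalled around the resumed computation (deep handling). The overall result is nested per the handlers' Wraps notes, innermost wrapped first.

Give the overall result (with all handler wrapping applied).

Working:
get @ H0 ⇒ 9
put(8) @ H0 ⇒ s:=8
choose[3, 6, 4] @ H1
  branch[0] choose=3:
    H0 returns (-2, 8)
    H1 returns [(-2, 8)]
  branch[1] choose=6:
    H0 returns (-5, 8)
    H1 returns [(-5, 8)]
  branch[2] choose=4:
    H0 returns (-3, 8)
    H1 returns [(-3, 8)]
= [(-2, 8), (-5, 8), (-3, 8)]

Answer: [(-2, 8), (-5, 8), (-3, 8)]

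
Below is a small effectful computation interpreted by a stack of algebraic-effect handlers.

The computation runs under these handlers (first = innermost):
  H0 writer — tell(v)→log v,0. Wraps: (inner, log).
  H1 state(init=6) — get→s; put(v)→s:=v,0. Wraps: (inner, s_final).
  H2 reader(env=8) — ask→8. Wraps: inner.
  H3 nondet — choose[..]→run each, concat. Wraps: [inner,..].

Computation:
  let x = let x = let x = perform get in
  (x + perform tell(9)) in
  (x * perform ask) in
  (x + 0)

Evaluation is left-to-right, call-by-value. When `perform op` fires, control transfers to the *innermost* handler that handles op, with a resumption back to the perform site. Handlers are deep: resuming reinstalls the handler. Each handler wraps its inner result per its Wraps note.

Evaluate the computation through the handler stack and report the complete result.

Working:
get @ H1 ⇒ 6
tell(9) @ H0 ⇒ log+=9
ask @ H2 ⇒ 8
H0 returns (48, (9))
H1 returns ((48, (9)), 6)
H2 returns ((48, (9)), 6)
H3 returns [((48, (9)), 6)]
= [((48, (9)), 6)]

Answer: [((48, (9)), 6)]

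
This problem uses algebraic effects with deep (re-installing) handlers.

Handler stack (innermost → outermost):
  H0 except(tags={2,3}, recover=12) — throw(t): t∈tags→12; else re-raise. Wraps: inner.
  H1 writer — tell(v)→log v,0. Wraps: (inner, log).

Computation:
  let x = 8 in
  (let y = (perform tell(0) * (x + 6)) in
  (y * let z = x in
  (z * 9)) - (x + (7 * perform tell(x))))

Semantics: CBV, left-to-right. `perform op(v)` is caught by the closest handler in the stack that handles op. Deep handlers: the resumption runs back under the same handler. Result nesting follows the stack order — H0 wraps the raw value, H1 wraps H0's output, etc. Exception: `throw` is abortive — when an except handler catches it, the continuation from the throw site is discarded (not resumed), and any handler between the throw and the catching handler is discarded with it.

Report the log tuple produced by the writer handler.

Answer: (0, 8)

Evaluation trace:
tell(0) @ H1 ⇒ log+=0
tell(8) @ H1 ⇒ log+=8
H0 returns -8
H1 returns (-8, (0, 8))
= (-8, (0, 8))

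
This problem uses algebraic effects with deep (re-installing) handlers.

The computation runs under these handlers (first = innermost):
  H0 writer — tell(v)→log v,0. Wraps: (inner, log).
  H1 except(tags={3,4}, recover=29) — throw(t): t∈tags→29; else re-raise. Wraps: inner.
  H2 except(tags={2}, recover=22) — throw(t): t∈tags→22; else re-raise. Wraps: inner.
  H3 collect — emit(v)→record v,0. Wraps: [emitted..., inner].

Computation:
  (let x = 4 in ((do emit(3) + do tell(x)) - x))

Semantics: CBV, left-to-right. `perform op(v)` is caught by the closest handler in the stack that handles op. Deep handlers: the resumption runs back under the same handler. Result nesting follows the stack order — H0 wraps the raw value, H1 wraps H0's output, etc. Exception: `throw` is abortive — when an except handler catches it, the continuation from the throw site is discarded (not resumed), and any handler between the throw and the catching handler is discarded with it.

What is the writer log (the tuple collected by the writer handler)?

Working:
emit(3) @ H3 ⇒ out+=3
tell(4) @ H0 ⇒ log+=4
H0 returns (-4, (4))
H1 returns (-4, (4))
H2 returns (-4, (4))
H3 returns [3, (-4, (4))]
= [3, (-4, (4))]

Answer: (4)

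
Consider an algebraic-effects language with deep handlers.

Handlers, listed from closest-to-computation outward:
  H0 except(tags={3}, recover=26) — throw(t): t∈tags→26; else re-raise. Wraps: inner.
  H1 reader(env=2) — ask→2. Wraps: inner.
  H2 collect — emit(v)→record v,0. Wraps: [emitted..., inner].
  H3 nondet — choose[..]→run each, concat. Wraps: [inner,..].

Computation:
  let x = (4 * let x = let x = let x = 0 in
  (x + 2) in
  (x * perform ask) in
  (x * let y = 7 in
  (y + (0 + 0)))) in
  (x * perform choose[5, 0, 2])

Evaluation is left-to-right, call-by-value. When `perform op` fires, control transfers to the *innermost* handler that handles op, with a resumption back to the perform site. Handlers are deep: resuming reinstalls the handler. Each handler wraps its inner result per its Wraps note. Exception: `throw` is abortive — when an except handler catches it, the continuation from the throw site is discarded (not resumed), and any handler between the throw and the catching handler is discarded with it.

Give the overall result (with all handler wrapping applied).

Answer: [[560], [0], [224]]

Working:
ask @ H1 ⇒ 2
choose[5, 0, 2] @ H3
  branch[0] choose=5:
    H0 returns 560
    H1 returns 560
    H2 returns [560]
    H3 returns [[560]]
  branch[1] choose=0:
    H0 returns 0
    H1 returns 0
    H2 returns [0]
    H3 returns [[0]]
  branch[2] choose=2:
    H0 returns 224
    H1 returns 224
    H2 returns [224]
    H3 returns [[224]]
= [[560], [0], [224]]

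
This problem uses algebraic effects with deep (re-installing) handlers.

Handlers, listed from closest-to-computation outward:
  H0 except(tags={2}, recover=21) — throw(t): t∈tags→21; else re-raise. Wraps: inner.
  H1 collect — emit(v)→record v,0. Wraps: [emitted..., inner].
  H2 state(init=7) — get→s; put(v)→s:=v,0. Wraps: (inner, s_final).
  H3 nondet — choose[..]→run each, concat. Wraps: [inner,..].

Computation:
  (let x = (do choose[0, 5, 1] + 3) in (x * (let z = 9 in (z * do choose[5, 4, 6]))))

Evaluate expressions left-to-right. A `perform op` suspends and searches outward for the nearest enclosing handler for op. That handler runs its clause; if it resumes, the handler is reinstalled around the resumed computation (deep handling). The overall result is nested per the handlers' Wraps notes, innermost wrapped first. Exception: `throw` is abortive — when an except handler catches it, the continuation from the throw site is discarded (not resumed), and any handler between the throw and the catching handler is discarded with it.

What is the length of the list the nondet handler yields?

Answer: 9

Evaluation trace:
choose[0, 5, 1] @ H3
  branch[0] choose=0:
    choose[5, 4, 6] @ H3
      branch[0] choose=5:
        H0 returns 135
        H1 returns [135]
        H2 returns ([135], 7)
        H3 returns [([135], 7)]
      branch[1] choose=4:
        H0 returns 108
        H1 returns [108]
        H2 returns ([108], 7)
        H3 returns [([108], 7)]
      branch[2] choose=6:
        H0 returns 162
        H1 returns [162]
        H2 returns ([162], 7)
        H3 returns [([162], 7)]
  branch[1] choose=5:
    choose[5, 4, 6] @ H3
      branch[0] choose=5:
        H0 returns 360
        H1 returns [360]
        H2 returns ([360], 7)
        H3 returns [([360], 7)]
      branch[1] choose=4:
        H0 returns 288
        H1 returns [288]
        H2 returns ([288], 7)
        H3 returns [([288], 7)]
      branch[2] choose=6:
        H0 returns 432
        H1 returns [432]
        H2 returns ([432], 7)
        H3 returns [([432], 7)]
  branch[2] choose=1:
    choose[5, 4, 6] @ H3
      branch[0] choose=5:
        H0 returns 180
        H1 returns [180]
        H2 returns ([180], 7)
        H3 returns [([180], 7)]
      branch[1] choose=4:
        H0 returns 144
        H1 returns [144]
        H2 returns ([144], 7)
        H3 returns [([144], 7)]
      branch[2] choose=6:
        H0 returns 216
        H1 returns [216]
        H2 returns ([216], 7)
        H3 returns [([216], 7)]
= [([135], 7), ([108], 7), ([162], 7), ([360], 7), ([288], 7), ([432], 7), ([180], 7), ([144], 7), ([216], 7)]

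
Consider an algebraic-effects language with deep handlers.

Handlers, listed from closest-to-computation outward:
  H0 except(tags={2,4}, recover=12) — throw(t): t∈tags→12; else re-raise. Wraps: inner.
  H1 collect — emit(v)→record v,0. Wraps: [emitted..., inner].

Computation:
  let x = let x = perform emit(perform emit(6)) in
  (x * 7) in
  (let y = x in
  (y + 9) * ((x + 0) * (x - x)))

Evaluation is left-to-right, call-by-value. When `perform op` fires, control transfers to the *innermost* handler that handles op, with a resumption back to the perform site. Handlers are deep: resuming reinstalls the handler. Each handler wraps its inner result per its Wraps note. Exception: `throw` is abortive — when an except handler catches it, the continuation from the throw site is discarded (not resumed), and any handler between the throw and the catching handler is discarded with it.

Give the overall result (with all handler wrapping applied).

Answer: [6, 0, 0]

Working:
emit(6) @ H1 ⇒ out+=6
emit(0) @ H1 ⇒ out+=0
H0 returns 0
H1 returns [6, 0, 0]
= [6, 0, 0]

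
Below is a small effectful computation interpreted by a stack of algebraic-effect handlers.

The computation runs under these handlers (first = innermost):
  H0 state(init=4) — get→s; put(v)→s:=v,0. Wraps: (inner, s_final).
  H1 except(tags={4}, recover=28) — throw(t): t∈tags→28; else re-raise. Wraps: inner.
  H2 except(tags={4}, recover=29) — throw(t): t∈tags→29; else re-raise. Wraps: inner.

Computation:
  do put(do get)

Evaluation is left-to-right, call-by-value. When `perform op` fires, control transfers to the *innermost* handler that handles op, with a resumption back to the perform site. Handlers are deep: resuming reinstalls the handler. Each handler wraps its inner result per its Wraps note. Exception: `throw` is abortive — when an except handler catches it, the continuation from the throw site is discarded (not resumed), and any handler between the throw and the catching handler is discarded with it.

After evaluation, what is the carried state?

Working:
get @ H0 ⇒ 4
put(4) @ H0 ⇒ s:=4
H0 returns (0, 4)
H1 returns (0, 4)
H2 returns (0, 4)
= (0, 4)

Answer: 4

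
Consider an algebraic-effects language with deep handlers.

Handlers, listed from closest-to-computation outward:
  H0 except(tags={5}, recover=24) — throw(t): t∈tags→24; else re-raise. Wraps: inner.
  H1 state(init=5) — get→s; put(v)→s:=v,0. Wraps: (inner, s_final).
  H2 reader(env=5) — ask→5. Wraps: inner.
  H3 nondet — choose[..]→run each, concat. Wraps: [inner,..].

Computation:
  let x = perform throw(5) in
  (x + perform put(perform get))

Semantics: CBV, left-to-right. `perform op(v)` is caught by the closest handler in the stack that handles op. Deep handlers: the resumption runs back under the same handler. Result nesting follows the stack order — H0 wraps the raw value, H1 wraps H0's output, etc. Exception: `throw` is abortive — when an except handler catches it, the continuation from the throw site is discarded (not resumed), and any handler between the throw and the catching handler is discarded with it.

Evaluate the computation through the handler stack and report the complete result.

Step-by-step:
throw(5) @ H0 caught ⇒ 24
H1 returns (24, 5)
H2 returns (24, 5)
H3 returns [(24, 5)]
= [(24, 5)]

Answer: [(24, 5)]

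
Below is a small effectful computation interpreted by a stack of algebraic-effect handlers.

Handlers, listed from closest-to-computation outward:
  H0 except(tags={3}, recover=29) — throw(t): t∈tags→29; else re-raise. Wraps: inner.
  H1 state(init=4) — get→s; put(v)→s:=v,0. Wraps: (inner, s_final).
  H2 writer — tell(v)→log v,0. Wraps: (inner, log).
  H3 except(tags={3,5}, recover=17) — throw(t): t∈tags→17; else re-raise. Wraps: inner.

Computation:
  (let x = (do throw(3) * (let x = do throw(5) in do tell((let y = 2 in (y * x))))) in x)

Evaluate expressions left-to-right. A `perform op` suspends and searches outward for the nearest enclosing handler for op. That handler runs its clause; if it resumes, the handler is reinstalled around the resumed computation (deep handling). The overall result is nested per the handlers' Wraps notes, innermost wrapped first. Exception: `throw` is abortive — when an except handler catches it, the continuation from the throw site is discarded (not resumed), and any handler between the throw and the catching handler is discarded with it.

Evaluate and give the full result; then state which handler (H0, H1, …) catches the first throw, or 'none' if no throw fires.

Answer: ((29, 4), ()) ; first throw caught by: H0

Evaluation trace:
throw(3) @ H0 caught ⇒ 29
H1 returns (29, 4)
H2 returns ((29, 4), ())
H3 returns ((29, 4), ())
= ((29, 4), ())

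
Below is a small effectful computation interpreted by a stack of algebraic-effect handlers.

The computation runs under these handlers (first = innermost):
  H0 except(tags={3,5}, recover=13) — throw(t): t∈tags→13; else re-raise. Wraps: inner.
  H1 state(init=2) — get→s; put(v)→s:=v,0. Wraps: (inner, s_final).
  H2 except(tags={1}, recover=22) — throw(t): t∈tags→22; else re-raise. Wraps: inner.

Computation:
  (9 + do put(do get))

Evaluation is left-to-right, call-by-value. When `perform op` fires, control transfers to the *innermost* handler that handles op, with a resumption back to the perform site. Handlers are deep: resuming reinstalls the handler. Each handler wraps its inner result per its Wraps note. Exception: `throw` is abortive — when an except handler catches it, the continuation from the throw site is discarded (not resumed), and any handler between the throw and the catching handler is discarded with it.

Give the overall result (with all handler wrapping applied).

Answer: (9, 2)

Working:
get @ H1 ⇒ 2
put(2) @ H1 ⇒ s:=2
H0 returns 9
H1 returns (9, 2)
H2 returns (9, 2)
= (9, 2)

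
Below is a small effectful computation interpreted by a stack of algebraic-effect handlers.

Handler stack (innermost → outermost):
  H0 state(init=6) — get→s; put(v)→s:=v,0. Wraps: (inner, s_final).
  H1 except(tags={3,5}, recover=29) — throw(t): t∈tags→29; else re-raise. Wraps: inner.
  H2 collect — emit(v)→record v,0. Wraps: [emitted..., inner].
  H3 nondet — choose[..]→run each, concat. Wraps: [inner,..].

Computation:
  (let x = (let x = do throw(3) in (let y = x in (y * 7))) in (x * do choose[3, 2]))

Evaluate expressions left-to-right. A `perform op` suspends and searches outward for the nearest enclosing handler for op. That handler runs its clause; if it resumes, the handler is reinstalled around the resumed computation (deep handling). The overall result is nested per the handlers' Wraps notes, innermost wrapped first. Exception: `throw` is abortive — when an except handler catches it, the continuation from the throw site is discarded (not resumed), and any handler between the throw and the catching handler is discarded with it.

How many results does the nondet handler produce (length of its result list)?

Answer: 1

Working:
throw(3) @ H1 caught ⇒ 29
H2 returns [29]
H3 returns [[29]]
= [[29]]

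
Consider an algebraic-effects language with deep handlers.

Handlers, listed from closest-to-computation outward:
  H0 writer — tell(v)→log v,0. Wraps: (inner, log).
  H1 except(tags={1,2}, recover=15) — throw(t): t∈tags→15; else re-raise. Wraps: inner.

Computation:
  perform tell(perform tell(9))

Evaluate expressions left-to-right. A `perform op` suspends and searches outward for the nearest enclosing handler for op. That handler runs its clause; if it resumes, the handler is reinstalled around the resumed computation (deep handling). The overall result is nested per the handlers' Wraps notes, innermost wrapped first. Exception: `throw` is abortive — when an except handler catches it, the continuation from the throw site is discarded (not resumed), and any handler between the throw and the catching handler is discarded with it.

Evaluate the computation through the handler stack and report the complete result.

Answer: (0, (9, 0))

Step-by-step:
tell(9) @ H0 ⇒ log+=9
tell(0) @ H0 ⇒ log+=0
H0 returns (0, (9, 0))
H1 returns (0, (9, 0))
= (0, (9, 0))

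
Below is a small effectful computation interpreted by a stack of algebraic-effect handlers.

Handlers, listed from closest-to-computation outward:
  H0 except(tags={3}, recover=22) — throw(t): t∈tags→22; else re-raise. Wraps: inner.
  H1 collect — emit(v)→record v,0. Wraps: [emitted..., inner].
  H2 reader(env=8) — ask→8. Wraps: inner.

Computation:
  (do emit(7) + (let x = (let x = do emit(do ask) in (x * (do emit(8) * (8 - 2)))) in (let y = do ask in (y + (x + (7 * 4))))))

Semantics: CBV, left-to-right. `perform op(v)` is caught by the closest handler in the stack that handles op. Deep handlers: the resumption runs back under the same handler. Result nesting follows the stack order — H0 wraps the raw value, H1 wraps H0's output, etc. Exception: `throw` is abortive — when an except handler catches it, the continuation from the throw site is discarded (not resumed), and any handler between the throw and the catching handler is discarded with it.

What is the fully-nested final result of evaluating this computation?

Evaluation trace:
emit(7) @ H1 ⇒ out+=7
ask @ H2 ⇒ 8
emit(8) @ H1 ⇒ out+=8
emit(8) @ H1 ⇒ out+=8
ask @ H2 ⇒ 8
H0 returns 36
H1 returns [7, 8, 8, 36]
H2 returns [7, 8, 8, 36]
= [7, 8, 8, 36]

Answer: [7, 8, 8, 36]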